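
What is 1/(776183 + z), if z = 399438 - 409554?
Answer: 1/766067 ≈ 1.3054e-6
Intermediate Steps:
z = -10116
1/(776183 + z) = 1/(776183 - 10116) = 1/766067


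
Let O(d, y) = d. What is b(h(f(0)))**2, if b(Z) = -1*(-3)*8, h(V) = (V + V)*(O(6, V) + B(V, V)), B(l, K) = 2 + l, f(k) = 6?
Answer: 576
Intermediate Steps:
h(V) = 2*V*(8 + V) (h(V) = (V + V)*(6 + (2 + V)) = (2*V)*(8 + V) = 2*V*(8 + V))
b(Z) = 24 (b(Z) = 3*8 = 24)
b(h(f(0)))**2 = 24**2 = 576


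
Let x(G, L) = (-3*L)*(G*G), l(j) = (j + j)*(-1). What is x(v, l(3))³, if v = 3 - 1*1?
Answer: 373248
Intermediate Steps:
l(j) = -2*j (l(j) = (2*j)*(-1) = -2*j)
v = 2 (v = 3 - 1 = 2)
x(G, L) = -3*L*G² (x(G, L) = (-3*L)*G² = -3*L*G²)
x(v, l(3))³ = (-3*(-2*3)*2²)³ = (-3*(-6)*4)³ = 72³ = 373248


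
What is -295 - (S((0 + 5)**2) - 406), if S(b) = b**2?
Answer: -514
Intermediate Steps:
-295 - (S((0 + 5)**2) - 406) = -295 - (((0 + 5)**2)**2 - 406) = -295 - ((5**2)**2 - 406) = -295 - (25**2 - 406) = -295 - (625 - 406) = -295 - 1*219 = -295 - 219 = -514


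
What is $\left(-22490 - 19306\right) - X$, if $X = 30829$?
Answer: $-72625$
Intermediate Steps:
$\left(-22490 - 19306\right) - X = \left(-22490 - 19306\right) - 30829 = -41796 - 30829 = -72625$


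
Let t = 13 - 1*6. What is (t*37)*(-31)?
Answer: -8029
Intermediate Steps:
t = 7 (t = 13 - 6 = 7)
(t*37)*(-31) = (7*37)*(-31) = 259*(-31) = -8029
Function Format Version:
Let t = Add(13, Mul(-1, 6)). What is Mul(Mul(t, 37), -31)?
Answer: -8029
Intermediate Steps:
t = 7 (t = Add(13, -6) = 7)
Mul(Mul(t, 37), -31) = Mul(Mul(7, 37), -31) = Mul(259, -31) = -8029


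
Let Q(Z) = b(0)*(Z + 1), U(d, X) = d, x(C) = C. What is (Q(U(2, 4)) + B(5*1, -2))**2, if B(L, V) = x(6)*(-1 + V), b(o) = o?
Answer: 324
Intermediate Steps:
Q(Z) = 0 (Q(Z) = 0*(Z + 1) = 0*(1 + Z) = 0)
B(L, V) = -6 + 6*V (B(L, V) = 6*(-1 + V) = -6 + 6*V)
(Q(U(2, 4)) + B(5*1, -2))**2 = (0 + (-6 + 6*(-2)))**2 = (0 + (-6 - 12))**2 = (0 - 18)**2 = (-18)**2 = 324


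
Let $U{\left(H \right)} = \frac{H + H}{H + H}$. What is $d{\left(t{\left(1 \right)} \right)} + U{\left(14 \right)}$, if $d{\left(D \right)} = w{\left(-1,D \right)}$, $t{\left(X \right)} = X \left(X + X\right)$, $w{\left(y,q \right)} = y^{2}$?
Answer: $2$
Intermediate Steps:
$t{\left(X \right)} = 2 X^{2}$ ($t{\left(X \right)} = X 2 X = 2 X^{2}$)
$U{\left(H \right)} = 1$ ($U{\left(H \right)} = \frac{2 H}{2 H} = 2 H \frac{1}{2 H} = 1$)
$d{\left(D \right)} = 1$ ($d{\left(D \right)} = \left(-1\right)^{2} = 1$)
$d{\left(t{\left(1 \right)} \right)} + U{\left(14 \right)} = 1 + 1 = 2$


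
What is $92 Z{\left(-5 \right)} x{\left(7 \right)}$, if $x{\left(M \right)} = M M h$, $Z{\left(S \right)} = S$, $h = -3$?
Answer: $67620$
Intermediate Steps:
$x{\left(M \right)} = - 3 M^{2}$ ($x{\left(M \right)} = M M \left(-3\right) = M^{2} \left(-3\right) = - 3 M^{2}$)
$92 Z{\left(-5 \right)} x{\left(7 \right)} = 92 \left(-5\right) \left(- 3 \cdot 7^{2}\right) = - 460 \left(\left(-3\right) 49\right) = \left(-460\right) \left(-147\right) = 67620$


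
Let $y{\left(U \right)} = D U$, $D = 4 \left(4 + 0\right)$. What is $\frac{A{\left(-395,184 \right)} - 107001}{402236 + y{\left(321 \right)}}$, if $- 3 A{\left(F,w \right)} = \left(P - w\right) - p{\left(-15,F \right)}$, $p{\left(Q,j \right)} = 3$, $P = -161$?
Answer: $- \frac{106885}{407372} \approx -0.26238$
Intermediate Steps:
$D = 16$ ($D = 4 \cdot 4 = 16$)
$A{\left(F,w \right)} = \frac{164}{3} + \frac{w}{3}$ ($A{\left(F,w \right)} = - \frac{\left(-161 - w\right) - 3}{3} = - \frac{-164 - w}{3} = \frac{164}{3} + \frac{w}{3}$)
$y{\left(U \right)} = 16 U$
$\frac{A{\left(-395,184 \right)} - 107001}{402236 + y{\left(321 \right)}} = \frac{\left(\frac{164}{3} + \frac{1}{3} \cdot 184\right) - 107001}{402236 + 16 \cdot 321} = \frac{\left(\frac{164}{3} + \frac{184}{3}\right) - 107001}{402236 + 5136} = \frac{116 - 107001}{407372} = \left(-106885\right) \frac{1}{407372} = - \frac{106885}{407372}$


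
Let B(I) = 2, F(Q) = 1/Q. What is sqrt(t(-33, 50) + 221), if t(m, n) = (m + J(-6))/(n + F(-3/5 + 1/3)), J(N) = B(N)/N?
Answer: 7*sqrt(55389)/111 ≈ 14.842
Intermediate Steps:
J(N) = 2/N
t(m, n) = (-1/3 + m)/(-15/4 + n) (t(m, n) = (m + 2/(-6))/(n + 1/(-3/5 + 1/3)) = (m + 2*(-1/6))/(n + 1/(-3*1/5 + 1*(1/3))) = (m - 1/3)/(n + 1/(-3/5 + 1/3)) = (-1/3 + m)/(n + 1/(-4/15)) = (-1/3 + m)/(n - 15/4) = (-1/3 + m)/(-15/4 + n))
sqrt(t(-33, 50) + 221) = sqrt(4*(-1 + 3*(-33))/(3*(-15 + 4*50)) + 221) = sqrt(4*(-1 - 99)/(3*(-15 + 200)) + 221) = sqrt((4/3)*(-100)/185 + 221) = sqrt((4/3)*(1/185)*(-100) + 221) = sqrt(-80/111 + 221) = sqrt(24451/111) = 7*sqrt(55389)/111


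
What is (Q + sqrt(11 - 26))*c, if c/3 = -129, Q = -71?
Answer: 27477 - 387*I*sqrt(15) ≈ 27477.0 - 1498.8*I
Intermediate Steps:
c = -387 (c = 3*(-129) = -387)
(Q + sqrt(11 - 26))*c = (-71 + sqrt(11 - 26))*(-387) = (-71 + sqrt(-15))*(-387) = (-71 + I*sqrt(15))*(-387) = 27477 - 387*I*sqrt(15)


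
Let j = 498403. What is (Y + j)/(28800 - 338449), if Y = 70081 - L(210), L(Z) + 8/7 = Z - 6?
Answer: -3977968/2167543 ≈ -1.8352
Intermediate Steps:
L(Z) = -50/7 + Z (L(Z) = -8/7 + (Z - 6) = -8/7 + (-6 + Z) = -50/7 + Z)
Y = 489147/7 (Y = 70081 - (-50/7 + 210) = 70081 - 1*1420/7 = 70081 - 1420/7 = 489147/7 ≈ 69878.)
(Y + j)/(28800 - 338449) = (489147/7 + 498403)/(28800 - 338449) = (3977968/7)/(-309649) = (3977968/7)*(-1/309649) = -3977968/2167543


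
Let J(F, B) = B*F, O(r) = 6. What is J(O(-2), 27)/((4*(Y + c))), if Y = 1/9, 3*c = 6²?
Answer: 729/218 ≈ 3.3440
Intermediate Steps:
c = 12 (c = (⅓)*6² = (⅓)*36 = 12)
Y = ⅑ ≈ 0.11111
J(O(-2), 27)/((4*(Y + c))) = (27*6)/((4*(⅑ + 12))) = 162/((4*(109/9))) = 162/(436/9) = 162*(9/436) = 729/218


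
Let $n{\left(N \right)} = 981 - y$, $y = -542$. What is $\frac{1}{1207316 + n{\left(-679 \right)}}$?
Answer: $\frac{1}{1208839} \approx 8.2724 \cdot 10^{-7}$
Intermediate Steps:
$n{\left(N \right)} = 1523$ ($n{\left(N \right)} = 981 - -542 = 981 + 542 = 1523$)
$\frac{1}{1207316 + n{\left(-679 \right)}} = \frac{1}{1207316 + 1523} = \frac{1}{1208839}$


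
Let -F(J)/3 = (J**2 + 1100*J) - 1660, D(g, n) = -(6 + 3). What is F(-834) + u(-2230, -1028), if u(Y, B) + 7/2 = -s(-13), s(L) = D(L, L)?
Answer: 1341035/2 ≈ 6.7052e+5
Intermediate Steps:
D(g, n) = -9 (D(g, n) = -1*9 = -9)
F(J) = 4980 - 3300*J - 3*J**2 (F(J) = -3*((J**2 + 1100*J) - 1660) = -3*(-1660 + J**2 + 1100*J) = 4980 - 3300*J - 3*J**2)
s(L) = -9
u(Y, B) = 11/2 (u(Y, B) = -7/2 - 1*(-9) = -7/2 + 9 = 11/2)
F(-834) + u(-2230, -1028) = (4980 - 3300*(-834) - 3*(-834)**2) + 11/2 = (4980 + 2752200 - 3*695556) + 11/2 = (4980 + 2752200 - 2086668) + 11/2 = 670512 + 11/2 = 1341035/2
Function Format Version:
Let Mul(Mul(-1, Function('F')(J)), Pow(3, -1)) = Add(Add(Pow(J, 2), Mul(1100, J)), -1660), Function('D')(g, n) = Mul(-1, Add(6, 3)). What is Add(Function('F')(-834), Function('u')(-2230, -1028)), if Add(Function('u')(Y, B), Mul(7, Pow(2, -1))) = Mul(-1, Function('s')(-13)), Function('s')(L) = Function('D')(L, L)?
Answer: Rational(1341035, 2) ≈ 6.7052e+5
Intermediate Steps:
Function('D')(g, n) = -9 (Function('D')(g, n) = Mul(-1, 9) = -9)
Function('F')(J) = Add(4980, Mul(-3300, J), Mul(-3, Pow(J, 2))) (Function('F')(J) = Mul(-3, Add(Add(Pow(J, 2), Mul(1100, J)), -1660)) = Mul(-3, Add(-1660, Pow(J, 2), Mul(1100, J))) = Add(4980, Mul(-3300, J), Mul(-3, Pow(J, 2))))
Function('s')(L) = -9
Function('u')(Y, B) = Rational(11, 2) (Function('u')(Y, B) = Add(Rational(-7, 2), Mul(-1, -9)) = Add(Rational(-7, 2), 9) = Rational(11, 2))
Add(Function('F')(-834), Function('u')(-2230, -1028)) = Add(Add(4980, Mul(-3300, -834), Mul(-3, Pow(-834, 2))), Rational(11, 2)) = Add(Add(4980, 2752200, Mul(-3, 695556)), Rational(11, 2)) = Add(Add(4980, 2752200, -2086668), Rational(11, 2)) = Add(670512, Rational(11, 2)) = Rational(1341035, 2)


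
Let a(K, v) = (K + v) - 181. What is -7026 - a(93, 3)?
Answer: -6941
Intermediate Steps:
a(K, v) = -181 + K + v
-7026 - a(93, 3) = -7026 - (-181 + 93 + 3) = -7026 - 1*(-85) = -7026 + 85 = -6941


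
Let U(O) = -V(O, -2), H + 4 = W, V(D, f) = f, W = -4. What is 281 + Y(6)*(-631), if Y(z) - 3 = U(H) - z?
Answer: 912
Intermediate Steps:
H = -8 (H = -4 - 4 = -8)
U(O) = 2 (U(O) = -1*(-2) = 2)
Y(z) = 5 - z (Y(z) = 3 + (2 - z) = 5 - z)
281 + Y(6)*(-631) = 281 + (5 - 1*6)*(-631) = 281 + (5 - 6)*(-631) = 281 - 1*(-631) = 281 + 631 = 912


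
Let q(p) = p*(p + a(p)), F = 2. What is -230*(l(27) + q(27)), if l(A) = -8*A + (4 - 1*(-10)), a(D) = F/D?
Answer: -121670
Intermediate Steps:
a(D) = 2/D
q(p) = p*(p + 2/p)
l(A) = 14 - 8*A (l(A) = -8*A + (4 + 10) = -8*A + 14 = 14 - 8*A)
-230*(l(27) + q(27)) = -230*((14 - 8*27) + (2 + 27**2)) = -230*((14 - 216) + (2 + 729)) = -230*(-202 + 731) = -230*529 = -121670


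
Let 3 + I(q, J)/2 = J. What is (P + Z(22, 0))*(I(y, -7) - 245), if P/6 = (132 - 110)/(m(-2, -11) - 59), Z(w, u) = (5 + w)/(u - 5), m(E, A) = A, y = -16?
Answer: 13515/7 ≈ 1930.7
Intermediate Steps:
I(q, J) = -6 + 2*J
Z(w, u) = (5 + w)/(-5 + u)
P = -66/35 (P = 6*((132 - 110)/(-11 - 59)) = 6*(22/(-70)) = 6*(22*(-1/70)) = 6*(-11/35) = -66/35 ≈ -1.8857)
(P + Z(22, 0))*(I(y, -7) - 245) = (-66/35 + (5 + 22)/(-5 + 0))*((-6 + 2*(-7)) - 245) = (-66/35 + 27/(-5))*((-6 - 14) - 245) = (-66/35 - 1/5*27)*(-20 - 245) = (-66/35 - 27/5)*(-265) = -51/7*(-265) = 13515/7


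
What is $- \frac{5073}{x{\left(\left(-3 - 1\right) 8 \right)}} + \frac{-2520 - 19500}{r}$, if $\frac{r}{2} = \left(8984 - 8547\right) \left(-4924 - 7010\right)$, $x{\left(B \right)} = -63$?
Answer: $\frac{489947966}{6084351} \approx 80.526$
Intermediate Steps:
$r = -10430316$ ($r = 2 \left(8984 - 8547\right) \left(-4924 - 7010\right) = 2 \cdot 437 \left(-11934\right) = 2 \left(-5215158\right) = -10430316$)
$- \frac{5073}{x{\left(\left(-3 - 1\right) 8 \right)}} + \frac{-2520 - 19500}{r} = - \frac{5073}{-63} + \frac{-2520 - 19500}{-10430316} = \left(-5073\right) \left(- \frac{1}{63}\right) - - \frac{1835}{869193} = \frac{1691}{21} + \frac{1835}{869193} = \frac{489947966}{6084351}$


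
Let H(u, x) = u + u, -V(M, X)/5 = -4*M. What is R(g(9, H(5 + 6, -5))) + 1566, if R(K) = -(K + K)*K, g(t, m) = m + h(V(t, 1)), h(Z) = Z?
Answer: -80042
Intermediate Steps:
V(M, X) = 20*M (V(M, X) = -(-20)*M = 20*M)
H(u, x) = 2*u
g(t, m) = m + 20*t
R(K) = -2*K**2 (R(K) = -2*K*K = -2*K**2)
R(g(9, H(5 + 6, -5))) + 1566 = -2*(2*(5 + 6) + 20*9)**2 + 1566 = -2*(2*11 + 180)**2 + 1566 = -2*(22 + 180)**2 + 1566 = -2*202**2 + 1566 = -2*40804 + 1566 = -81608 + 1566 = -80042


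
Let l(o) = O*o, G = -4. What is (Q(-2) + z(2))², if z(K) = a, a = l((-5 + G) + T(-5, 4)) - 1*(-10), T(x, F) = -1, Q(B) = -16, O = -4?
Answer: 1156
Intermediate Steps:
l(o) = -4*o
a = 50 (a = -4*((-5 - 4) - 1) - 1*(-10) = -4*(-9 - 1) + 10 = -4*(-10) + 10 = 40 + 10 = 50)
z(K) = 50
(Q(-2) + z(2))² = (-16 + 50)² = 34² = 1156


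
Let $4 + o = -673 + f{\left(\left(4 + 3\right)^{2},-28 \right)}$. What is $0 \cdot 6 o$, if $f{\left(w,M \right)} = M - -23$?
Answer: $0$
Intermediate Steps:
$f{\left(w,M \right)} = 23 + M$ ($f{\left(w,M \right)} = M + 23 = 23 + M$)
$o = -682$ ($o = -4 + \left(-673 + \left(23 - 28\right)\right) = -4 - 678 = -682$)
$0 \cdot 6 o = 0 \cdot 6 \left(-682\right) = 0 \left(-682\right) = 0$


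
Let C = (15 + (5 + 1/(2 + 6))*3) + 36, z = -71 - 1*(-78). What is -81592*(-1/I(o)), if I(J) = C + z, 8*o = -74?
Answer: 652736/587 ≈ 1112.0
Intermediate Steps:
o = -37/4 (o = (1/8)*(-74) = -37/4 ≈ -9.2500)
z = 7 (z = -71 + 78 = 7)
C = 531/8 (C = (15 + (5 + 1/8)*3) + 36 = (15 + (41/8)*3) + 36 = (15 + 123/8) + 36 = 243/8 + 36 = 531/8 ≈ 66.375)
I(J) = 587/8 (I(J) = 531/8 + 7 = 587/8)
-81592*(-1/I(o)) = -81592/((-1*587/8)) = -81592/(-587/8) = -81592*(-8/587) = 652736/587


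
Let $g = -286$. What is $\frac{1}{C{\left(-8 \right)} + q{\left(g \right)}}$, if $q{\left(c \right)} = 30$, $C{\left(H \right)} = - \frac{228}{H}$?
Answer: $\frac{2}{117} \approx 0.017094$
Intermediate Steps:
$\frac{1}{C{\left(-8 \right)} + q{\left(g \right)}} = \frac{1}{- \frac{228}{-8} + 30} = \frac{1}{\left(-228\right) \left(- \frac{1}{8}\right) + 30} = \frac{1}{\frac{57}{2} + 30} = \frac{1}{\frac{117}{2}} = \frac{2}{117}$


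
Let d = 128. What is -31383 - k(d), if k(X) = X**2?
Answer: -47767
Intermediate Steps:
-31383 - k(d) = -31383 - 1*128**2 = -31383 - 1*16384 = -31383 - 16384 = -47767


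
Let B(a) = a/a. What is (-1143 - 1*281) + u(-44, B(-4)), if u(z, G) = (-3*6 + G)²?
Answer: -1135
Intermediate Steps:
B(a) = 1
u(z, G) = (-18 + G)²
(-1143 - 1*281) + u(-44, B(-4)) = (-1143 - 1*281) + (-18 + 1)² = (-1143 - 281) + (-17)² = -1424 + 289 = -1135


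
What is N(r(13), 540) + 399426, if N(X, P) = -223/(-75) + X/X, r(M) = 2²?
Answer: 29957248/75 ≈ 3.9943e+5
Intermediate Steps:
r(M) = 4
N(X, P) = 298/75 (N(X, P) = -223*(-1/75) + 1 = 223/75 + 1 = 298/75)
N(r(13), 540) + 399426 = 298/75 + 399426 = 29957248/75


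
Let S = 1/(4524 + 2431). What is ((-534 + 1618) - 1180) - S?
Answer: -667681/6955 ≈ -96.000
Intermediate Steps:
S = 1/6955 ≈ 0.00014378
((-534 + 1618) - 1180) - S = ((-534 + 1618) - 1180) - 1*1/6955 = (1084 - 1180) - 1/6955 = -96 - 1/6955 = -667681/6955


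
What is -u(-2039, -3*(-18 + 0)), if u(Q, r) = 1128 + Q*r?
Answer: 108978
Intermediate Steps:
-u(-2039, -3*(-18 + 0)) = -(1128 - (-6117)*(-18 + 0)) = -(1128 - (-6117)*(-18)) = -(1128 - 2039*54) = -(1128 - 110106) = -1*(-108978) = 108978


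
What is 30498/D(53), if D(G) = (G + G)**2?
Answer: 15249/5618 ≈ 2.7143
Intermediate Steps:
D(G) = 4*G**2 (D(G) = (2*G)**2 = 4*G**2)
30498/D(53) = 30498/((4*53**2)) = 30498/((4*2809)) = 30498/11236 = 30498*(1/11236) = 15249/5618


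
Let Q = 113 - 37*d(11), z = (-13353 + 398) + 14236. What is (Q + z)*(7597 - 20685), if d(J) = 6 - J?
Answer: -20665952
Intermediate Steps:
z = 1281 (z = -12955 + 14236 = 1281)
Q = 298 (Q = 113 - 37*(6 - 1*11) = 113 - 37*(6 - 11) = 113 - 37*(-5) = 113 + 185 = 298)
(Q + z)*(7597 - 20685) = (298 + 1281)*(7597 - 20685) = 1579*(-13088) = -20665952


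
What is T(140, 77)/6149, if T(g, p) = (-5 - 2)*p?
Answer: -49/559 ≈ -0.087656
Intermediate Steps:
T(g, p) = -7*p
T(140, 77)/6149 = -7*77/6149 = -539*1/6149 = -49/559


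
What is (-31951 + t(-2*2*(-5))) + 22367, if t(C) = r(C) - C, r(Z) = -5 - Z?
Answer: -9629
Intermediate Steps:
t(C) = -5 - 2*C (t(C) = (-5 - C) - C = -5 - 2*C)
(-31951 + t(-2*2*(-5))) + 22367 = (-31951 + (-5 - 2*(-2*2)*(-5))) + 22367 = (-31951 + (-5 - (-8)*(-5))) + 22367 = (-31951 + (-5 - 2*20)) + 22367 = (-31951 + (-5 - 40)) + 22367 = (-31951 - 45) + 22367 = -31996 + 22367 = -9629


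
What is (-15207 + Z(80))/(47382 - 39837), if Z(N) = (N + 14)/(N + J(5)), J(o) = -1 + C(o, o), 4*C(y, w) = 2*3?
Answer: -2448139/1214745 ≈ -2.0154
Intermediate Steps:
C(y, w) = 3/2 (C(y, w) = (2*3)/4 = (¼)*6 = 3/2)
J(o) = ½ (J(o) = -1 + 3/2 = ½)
Z(N) = (14 + N)/(½ + N) (Z(N) = (N + 14)/(N + ½) = (14 + N)/(½ + N))
(-15207 + Z(80))/(47382 - 39837) = (-15207 + 2*(14 + 80)/(1 + 2*80))/(47382 - 39837) = (-15207 + 2*94/(1 + 160))/7545 = (-15207 + 2*94/161)*(1/7545) = (-15207 + 2*(1/161)*94)*(1/7545) = (-15207 + 188/161)*(1/7545) = -2448139/161*1/7545 = -2448139/1214745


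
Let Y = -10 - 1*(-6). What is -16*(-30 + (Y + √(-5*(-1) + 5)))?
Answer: 544 - 16*√10 ≈ 493.40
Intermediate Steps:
Y = -4 (Y = -10 + 6 = -4)
-16*(-30 + (Y + √(-5*(-1) + 5))) = -16*(-30 + (-4 + √(-5*(-1) + 5))) = -16*(-30 + (-4 + √(5 + 5))) = -16*(-30 + (-4 + √10)) = -16*(-34 + √10) = 544 - 16*√10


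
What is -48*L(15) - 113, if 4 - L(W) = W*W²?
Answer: 161695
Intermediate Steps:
L(W) = 4 - W³ (L(W) = 4 - W*W² = 4 - W³)
-48*L(15) - 113 = -48*(4 - 1*15³) - 113 = -48*(4 - 1*3375) - 113 = -48*(4 - 3375) - 113 = -48*(-3371) - 113 = 161808 - 113 = 161695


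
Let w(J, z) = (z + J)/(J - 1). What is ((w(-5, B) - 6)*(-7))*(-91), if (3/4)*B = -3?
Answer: -5733/2 ≈ -2866.5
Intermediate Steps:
B = -4 (B = (4/3)*(-3) = -4)
w(J, z) = (J + z)/(-1 + J)
((w(-5, B) - 6)*(-7))*(-91) = (((-5 - 4)/(-1 - 5) - 6)*(-7))*(-91) = ((-9/(-6) - 6)*(-7))*(-91) = ((-⅙*(-9) - 6)*(-7))*(-91) = ((3/2 - 6)*(-7))*(-91) = -9/2*(-7)*(-91) = (63/2)*(-91) = -5733/2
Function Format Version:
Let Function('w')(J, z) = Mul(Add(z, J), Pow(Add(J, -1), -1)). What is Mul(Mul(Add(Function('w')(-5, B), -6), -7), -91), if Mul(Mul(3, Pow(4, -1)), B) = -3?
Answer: Rational(-5733, 2) ≈ -2866.5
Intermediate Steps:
B = -4 (B = Mul(Rational(4, 3), -3) = -4)
Function('w')(J, z) = Mul(Pow(Add(-1, J), -1), Add(J, z)) (Function('w')(J, z) = Mul(Add(J, z), Pow(Add(-1, J), -1)) = Mul(Pow(Add(-1, J), -1), Add(J, z)))
Mul(Mul(Add(Function('w')(-5, B), -6), -7), -91) = Mul(Mul(Add(Mul(Pow(Add(-1, -5), -1), Add(-5, -4)), -6), -7), -91) = Mul(Mul(Add(Mul(Pow(-6, -1), -9), -6), -7), -91) = Mul(Mul(Add(Mul(Rational(-1, 6), -9), -6), -7), -91) = Mul(Mul(Add(Rational(3, 2), -6), -7), -91) = Mul(Mul(Rational(-9, 2), -7), -91) = Mul(Rational(63, 2), -91) = Rational(-5733, 2)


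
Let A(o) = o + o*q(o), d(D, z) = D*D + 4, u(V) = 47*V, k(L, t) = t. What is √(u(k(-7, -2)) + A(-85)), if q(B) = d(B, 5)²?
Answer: 4*I*√277622979 ≈ 66648.0*I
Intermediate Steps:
d(D, z) = 4 + D² (d(D, z) = D² + 4 = 4 + D²)
q(B) = (4 + B²)²
A(o) = o + o*(4 + o²)²
√(u(k(-7, -2)) + A(-85)) = √(47*(-2) - 85*(1 + (4 + (-85)²)²)) = √(-94 - 85*(1 + (4 + 7225)²)) = √(-94 - 85*(1 + 7229²)) = √(-94 - 85*(1 + 52258441)) = √(-94 - 85*52258442) = √(-94 - 4441967570) = √(-4441967664) = 4*I*√277622979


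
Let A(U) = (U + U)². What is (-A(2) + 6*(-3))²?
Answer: 1156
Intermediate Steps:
A(U) = 4*U² (A(U) = (2*U)² = 4*U²)
(-A(2) + 6*(-3))² = (-4*2² + 6*(-3))² = (-4*4 - 18)² = (-1*16 - 18)² = (-16 - 18)² = (-34)² = 1156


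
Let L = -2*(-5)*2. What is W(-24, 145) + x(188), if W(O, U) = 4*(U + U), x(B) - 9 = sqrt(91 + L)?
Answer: 1169 + sqrt(111) ≈ 1179.5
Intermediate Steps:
L = 20 (L = 10*2 = 20)
x(B) = 9 + sqrt(111) (x(B) = 9 + sqrt(91 + 20) = 9 + sqrt(111))
W(O, U) = 8*U (W(O, U) = 4*(2*U) = 8*U)
W(-24, 145) + x(188) = 8*145 + (9 + sqrt(111)) = 1160 + (9 + sqrt(111)) = 1169 + sqrt(111)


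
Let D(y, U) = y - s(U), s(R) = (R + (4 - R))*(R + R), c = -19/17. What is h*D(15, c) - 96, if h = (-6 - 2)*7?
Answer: -24424/17 ≈ -1436.7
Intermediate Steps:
c = -19/17 (c = -19*1/17 = -19/17 ≈ -1.1176)
s(R) = 8*R (s(R) = 4*(2*R) = 8*R)
D(y, U) = y - 8*U
h = -56 (h = -8*7 = -56)
h*D(15, c) - 96 = -56*(15 - 8*(-19/17)) - 96 = -56*(15 + 152/17) - 96 = -56*407/17 - 96 = -22792/17 - 96 = -24424/17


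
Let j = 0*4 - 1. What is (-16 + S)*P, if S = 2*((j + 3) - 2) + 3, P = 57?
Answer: -741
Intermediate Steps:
j = -1 (j = 0 - 1 = -1)
S = 3 (S = 2*((-1 + 3) - 2) + 3 = 2*(2 - 2) + 3 = 2*0 + 3 = 0 + 3 = 3)
(-16 + S)*P = (-16 + 3)*57 = -13*57 = -741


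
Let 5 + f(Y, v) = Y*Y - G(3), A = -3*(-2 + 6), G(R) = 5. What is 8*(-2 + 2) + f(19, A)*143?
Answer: 50193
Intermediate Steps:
A = -12 (A = -3*4 = -12)
f(Y, v) = -10 + Y² (f(Y, v) = -5 + (Y*Y - 1*5) = -5 + (Y² - 5) = -5 + (-5 + Y²) = -10 + Y²)
8*(-2 + 2) + f(19, A)*143 = 8*(-2 + 2) + (-10 + 19²)*143 = 8*0 + (-10 + 361)*143 = 0 + 351*143 = 0 + 50193 = 50193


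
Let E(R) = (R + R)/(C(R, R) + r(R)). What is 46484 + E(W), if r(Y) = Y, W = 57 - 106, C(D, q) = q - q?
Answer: 46486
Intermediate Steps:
C(D, q) = 0
W = -49
E(R) = 2 (E(R) = (R + R)/(0 + R) = (2*R)/R = 2)
46484 + E(W) = 46484 + 2 = 46486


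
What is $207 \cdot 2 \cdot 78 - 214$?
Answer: $32078$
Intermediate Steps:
$207 \cdot 2 \cdot 78 - 214 = 207 \cdot 156 - 214 = 32292 - 214 = 32078$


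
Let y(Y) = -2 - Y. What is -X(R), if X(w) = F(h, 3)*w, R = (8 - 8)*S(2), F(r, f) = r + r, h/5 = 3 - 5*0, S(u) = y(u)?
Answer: 0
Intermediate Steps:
S(u) = -2 - u
h = 15 (h = 5*(3 - 5*0) = 5*(3 + 0) = 5*3 = 15)
F(r, f) = 2*r
R = 0 (R = (8 - 8)*(-2 - 1*2) = 0*(-2 - 2) = 0*(-4) = 0)
X(w) = 30*w (X(w) = (2*15)*w = 30*w)
-X(R) = -30*0 = -1*0 = 0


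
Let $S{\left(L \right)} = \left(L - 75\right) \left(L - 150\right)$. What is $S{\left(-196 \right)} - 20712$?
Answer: $73054$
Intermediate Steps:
$S{\left(L \right)} = \left(-150 + L\right) \left(-75 + L\right)$ ($S{\left(L \right)} = \left(-75 + L\right) \left(-150 + L\right) = \left(-150 + L\right) \left(-75 + L\right)$)
$S{\left(-196 \right)} - 20712 = \left(11250 + \left(-196\right)^{2} - -44100\right) - 20712 = \left(11250 + 38416 + 44100\right) - 20712 = 93766 - 20712 = 73054$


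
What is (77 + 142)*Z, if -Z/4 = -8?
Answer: 7008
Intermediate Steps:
Z = 32 (Z = -4*(-8) = 32)
(77 + 142)*Z = (77 + 142)*32 = 219*32 = 7008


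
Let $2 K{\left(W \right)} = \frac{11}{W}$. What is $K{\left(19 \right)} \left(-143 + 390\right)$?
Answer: $\frac{143}{2} \approx 71.5$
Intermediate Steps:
$K{\left(W \right)} = \frac{11}{2 W}$ ($K{\left(W \right)} = \frac{11 \frac{1}{W}}{2} = \frac{11}{2 W}$)
$K{\left(19 \right)} \left(-143 + 390\right) = \frac{11}{2 \cdot 19} \left(-143 + 390\right) = \frac{11}{2} \cdot \frac{1}{19} \cdot 247 = \frac{11}{38} \cdot 247 = \frac{143}{2}$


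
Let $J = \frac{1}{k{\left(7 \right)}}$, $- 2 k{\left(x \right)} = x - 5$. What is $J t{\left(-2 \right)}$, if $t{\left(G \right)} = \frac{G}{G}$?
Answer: $-1$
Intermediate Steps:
$k{\left(x \right)} = \frac{5}{2} - \frac{x}{2}$ ($k{\left(x \right)} = - \frac{x - 5}{2} = - \frac{-5 + x}{2} = \frac{5}{2} - \frac{x}{2}$)
$t{\left(G \right)} = 1$
$J = -1$ ($J = \frac{1}{\frac{5}{2} - \frac{7}{2}} = \frac{1}{-1} = -1$)
$J t{\left(-2 \right)} = \left(-1\right) 1 = -1$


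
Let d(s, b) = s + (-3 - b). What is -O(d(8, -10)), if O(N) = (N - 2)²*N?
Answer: -2535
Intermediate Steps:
d(s, b) = -3 + s - b
O(N) = N*(-2 + N)² (O(N) = (-2 + N)²*N = N*(-2 + N)²)
-O(d(8, -10)) = -(-3 + 8 - 1*(-10))*(-2 + (-3 + 8 - 1*(-10)))² = -(-3 + 8 + 10)*(-2 + (-3 + 8 + 10))² = -15*(-2 + 15)² = -15*13² = -15*169 = -1*2535 = -2535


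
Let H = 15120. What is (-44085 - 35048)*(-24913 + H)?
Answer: 774949469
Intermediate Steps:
(-44085 - 35048)*(-24913 + H) = (-44085 - 35048)*(-24913 + 15120) = -79133*(-9793) = 774949469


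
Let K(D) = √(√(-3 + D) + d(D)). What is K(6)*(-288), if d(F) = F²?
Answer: -288*√(36 + √3) ≈ -1769.1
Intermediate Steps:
K(D) = √(D² + √(-3 + D)) (K(D) = √(√(-3 + D) + D²) = √(D² + √(-3 + D)))
K(6)*(-288) = √(6² + √(-3 + 6))*(-288) = √(36 + √3)*(-288) = -288*√(36 + √3)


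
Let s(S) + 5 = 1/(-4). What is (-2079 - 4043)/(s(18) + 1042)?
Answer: -24488/4147 ≈ -5.9050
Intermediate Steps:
s(S) = -21/4 (s(S) = -5 + 1/(-4) = -5 - 1/4 = -21/4)
(-2079 - 4043)/(s(18) + 1042) = (-2079 - 4043)/(-21/4 + 1042) = -6122/4147/4 = -6122*4/4147 = -24488/4147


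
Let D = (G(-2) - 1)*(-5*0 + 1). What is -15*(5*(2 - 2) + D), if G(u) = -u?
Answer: -15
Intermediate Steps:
D = 1 (D = (-1*(-2) - 1)*(-5*0 + 1) = (2 - 1)*(0 + 1) = 1*1 = 1)
-15*(5*(2 - 2) + D) = -15*(5*(2 - 2) + 1) = -15*(5*0 + 1) = -15*(0 + 1) = -15*1 = -15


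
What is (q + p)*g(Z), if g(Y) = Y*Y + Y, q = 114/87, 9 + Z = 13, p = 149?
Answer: 87180/29 ≈ 3006.2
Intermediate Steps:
Z = 4 (Z = -9 + 13 = 4)
q = 38/29 (q = 114*(1/87) = 38/29 ≈ 1.3103)
g(Y) = Y + Y² (g(Y) = Y² + Y = Y + Y²)
(q + p)*g(Z) = (38/29 + 149)*(4*(1 + 4)) = 4359*(4*5)/29 = (4359/29)*20 = 87180/29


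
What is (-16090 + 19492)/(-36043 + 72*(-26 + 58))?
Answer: -3402/33739 ≈ -0.10083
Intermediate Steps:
(-16090 + 19492)/(-36043 + 72*(-26 + 58)) = 3402/(-36043 + 72*32) = 3402/(-36043 + 2304) = 3402/(-33739) = 3402*(-1/33739) = -3402/33739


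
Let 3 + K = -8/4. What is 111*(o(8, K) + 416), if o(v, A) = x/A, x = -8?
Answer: 231768/5 ≈ 46354.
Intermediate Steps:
K = -5 (K = -3 - 8/4 = -3 - 8*¼ = -3 - 2 = -5)
o(v, A) = -8/A
111*(o(8, K) + 416) = 111*(-8/(-5) + 416) = 111*(-8*(-⅕) + 416) = 111*(8/5 + 416) = 111*(2088/5) = 231768/5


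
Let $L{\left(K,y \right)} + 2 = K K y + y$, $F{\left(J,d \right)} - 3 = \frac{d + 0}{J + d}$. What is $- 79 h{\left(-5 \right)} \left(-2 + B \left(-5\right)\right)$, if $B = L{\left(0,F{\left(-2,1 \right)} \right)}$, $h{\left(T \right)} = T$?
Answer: $-790$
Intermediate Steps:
$F{\left(J,d \right)} = 3 + \frac{d}{J + d}$ ($F{\left(J,d \right)} = 3 + \frac{d + 0}{J + d} = 3 + \frac{d}{J + d}$)
$L{\left(K,y \right)} = -2 + y + y K^{2}$ ($L{\left(K,y \right)} = -2 + \left(K K y + y\right) = -2 + \left(K^{2} y + y\right) = -2 + \left(y K^{2} + y\right) = -2 + \left(y + y K^{2}\right) = -2 + y + y K^{2}$)
$B = 0$ ($B = -2 + \frac{3 \left(-2\right) + 4 \cdot 1}{-2 + 1} + \frac{3 \left(-2\right) + 4 \cdot 1}{-2 + 1} \cdot 0^{2} = -2 + \frac{-6 + 4}{-1} + \frac{-6 + 4}{-1} \cdot 0 = -2 - -2 + \left(-1\right) \left(-2\right) 0 = -2 + 2 + 2 \cdot 0 = -2 + 2 + 0 = 0$)
$- 79 h{\left(-5 \right)} \left(-2 + B \left(-5\right)\right) = \left(-79\right) \left(-5\right) \left(-2 + 0 \left(-5\right)\right) = 395 \left(-2 + 0\right) = 395 \left(-2\right) = -790$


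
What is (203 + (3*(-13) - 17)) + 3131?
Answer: 3278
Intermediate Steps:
(203 + (3*(-13) - 17)) + 3131 = (203 + (-39 - 17)) + 3131 = (203 - 56) + 3131 = 147 + 3131 = 3278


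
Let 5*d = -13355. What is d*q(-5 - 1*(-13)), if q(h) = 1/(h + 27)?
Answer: -2671/35 ≈ -76.314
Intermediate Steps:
d = -2671 (d = (⅕)*(-13355) = -2671)
q(h) = 1/(27 + h)
d*q(-5 - 1*(-13)) = -2671/(27 + (-5 - 1*(-13))) = -2671/(27 + (-5 + 13)) = -2671/(27 + 8) = -2671/35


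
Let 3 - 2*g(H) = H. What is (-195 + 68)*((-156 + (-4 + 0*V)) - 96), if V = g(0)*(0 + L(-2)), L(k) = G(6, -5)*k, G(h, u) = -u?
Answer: 32512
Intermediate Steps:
g(H) = 3/2 - H/2
L(k) = 5*k (L(k) = (-1*(-5))*k = 5*k)
V = -15 (V = (3/2 - 1/2*0)*(0 + 5*(-2)) = (3/2 + 0)*(0 - 10) = (3/2)*(-10) = -15)
(-195 + 68)*((-156 + (-4 + 0*V)) - 96) = (-195 + 68)*((-156 + (-4 + 0*(-15))) - 96) = -127*((-156 + (-4 + 0)) - 96) = -127*((-156 - 4) - 96) = -127*(-160 - 96) = -127*(-256) = 32512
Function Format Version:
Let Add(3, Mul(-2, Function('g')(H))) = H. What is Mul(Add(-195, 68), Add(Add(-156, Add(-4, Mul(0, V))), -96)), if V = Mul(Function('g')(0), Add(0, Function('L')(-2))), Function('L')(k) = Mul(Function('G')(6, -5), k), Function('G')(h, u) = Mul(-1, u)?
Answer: 32512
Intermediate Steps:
Function('g')(H) = Add(Rational(3, 2), Mul(Rational(-1, 2), H))
Function('L')(k) = Mul(5, k) (Function('L')(k) = Mul(Mul(-1, -5), k) = Mul(5, k))
V = -15 (V = Mul(Add(Rational(3, 2), Mul(Rational(-1, 2), 0)), Add(0, Mul(5, -2))) = Mul(Add(Rational(3, 2), 0), Add(0, -10)) = Mul(Rational(3, 2), -10) = -15)
Mul(Add(-195, 68), Add(Add(-156, Add(-4, Mul(0, V))), -96)) = Mul(Add(-195, 68), Add(Add(-156, Add(-4, Mul(0, -15))), -96)) = Mul(-127, Add(Add(-156, Add(-4, 0)), -96)) = Mul(-127, Add(Add(-156, -4), -96)) = Mul(-127, Add(-160, -96)) = Mul(-127, -256) = 32512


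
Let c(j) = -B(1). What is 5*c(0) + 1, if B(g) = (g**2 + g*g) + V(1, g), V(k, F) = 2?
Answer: -19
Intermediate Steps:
B(g) = 2 + 2*g**2 (B(g) = (g**2 + g*g) + 2 = (g**2 + g**2) + 2 = 2*g**2 + 2 = 2 + 2*g**2)
c(j) = -4 (c(j) = -(2 + 2*1**2) = -(2 + 2*1) = -(2 + 2) = -1*4 = -4)
5*c(0) + 1 = 5*(-4) + 1 = -20 + 1 = -19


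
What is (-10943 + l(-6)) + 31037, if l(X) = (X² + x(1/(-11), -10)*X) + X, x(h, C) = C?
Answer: 20184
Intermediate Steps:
l(X) = X² - 9*X (l(X) = (X² - 10*X) + X = X² - 9*X)
(-10943 + l(-6)) + 31037 = (-10943 - 6*(-9 - 6)) + 31037 = (-10943 - 6*(-15)) + 31037 = (-10943 + 90) + 31037 = -10853 + 31037 = 20184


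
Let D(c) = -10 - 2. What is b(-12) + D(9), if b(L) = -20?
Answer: -32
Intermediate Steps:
D(c) = -12
b(-12) + D(9) = -20 - 12 = -32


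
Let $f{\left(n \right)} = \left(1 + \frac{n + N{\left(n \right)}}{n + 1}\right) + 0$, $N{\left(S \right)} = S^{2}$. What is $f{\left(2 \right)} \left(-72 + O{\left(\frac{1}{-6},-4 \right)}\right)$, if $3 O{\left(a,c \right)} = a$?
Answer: $- \frac{1297}{6} \approx -216.17$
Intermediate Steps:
$O{\left(a,c \right)} = \frac{a}{3}$
$f{\left(n \right)} = 1 + \frac{n + n^{2}}{1 + n}$ ($f{\left(n \right)} = \left(1 + \frac{n + n^{2}}{n + 1}\right) + 0 = \left(1 + \frac{n + n^{2}}{1 + n}\right) + 0 = 1 + \frac{n + n^{2}}{1 + n}$)
$f{\left(2 \right)} \left(-72 + O{\left(\frac{1}{-6},-4 \right)}\right) = \left(1 + 2\right) \left(-72 + \frac{1}{3 \left(-6\right)}\right) = 3 \left(-72 + \frac{1}{3} \left(- \frac{1}{6}\right)\right) = 3 \left(-72 - \frac{1}{18}\right) = 3 \left(- \frac{1297}{18}\right) = - \frac{1297}{6}$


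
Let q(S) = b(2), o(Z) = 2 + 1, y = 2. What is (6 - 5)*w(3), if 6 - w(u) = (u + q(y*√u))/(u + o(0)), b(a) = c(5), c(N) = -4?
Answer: 37/6 ≈ 6.1667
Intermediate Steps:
b(a) = -4
o(Z) = 3
q(S) = -4
w(u) = 6 - (-4 + u)/(3 + u) (w(u) = 6 - (u - 4)/(u + 3) = 6 - (-4 + u)/(3 + u))
(6 - 5)*w(3) = (6 - 5)*((22 + 5*3)/(3 + 3)) = 1*((22 + 15)/6) = 1*((⅙)*37) = 1*(37/6) = 37/6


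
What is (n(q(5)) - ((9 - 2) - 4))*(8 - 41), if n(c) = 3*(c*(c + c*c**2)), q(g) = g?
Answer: -64251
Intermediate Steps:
n(c) = 3*c*(c + c**3) (n(c) = 3*(c*(c + c**3)) = 3*c*(c + c**3))
(n(q(5)) - ((9 - 2) - 4))*(8 - 41) = (3*5**2*(1 + 5**2) - ((9 - 2) - 4))*(8 - 41) = (3*25*(1 + 25) - (7 - 4))*(-33) = (3*25*26 - 1*3)*(-33) = (1950 - 3)*(-33) = 1947*(-33) = -64251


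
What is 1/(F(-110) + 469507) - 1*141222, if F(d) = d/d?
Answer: -66304858775/469508 ≈ -1.4122e+5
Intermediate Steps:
F(d) = 1
1/(F(-110) + 469507) - 1*141222 = 1/(1 + 469507) - 1*141222 = 1/469508 - 141222 = -66304858775/469508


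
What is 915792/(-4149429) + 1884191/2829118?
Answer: 1742477715161/3913074757874 ≈ 0.44530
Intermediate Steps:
915792/(-4149429) + 1884191/2829118 = 915792*(-1/4149429) + 1884191*(1/2829118) = -305264/1383143 + 1884191/2829118 = 1742477715161/3913074757874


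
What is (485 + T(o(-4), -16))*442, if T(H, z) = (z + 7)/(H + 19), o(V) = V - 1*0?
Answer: 1070524/5 ≈ 2.1410e+5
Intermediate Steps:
o(V) = V (o(V) = V + 0 = V)
T(H, z) = (7 + z)/(19 + H)
(485 + T(o(-4), -16))*442 = (485 + (7 - 16)/(19 - 4))*442 = (485 - 9/15)*442 = (485 + (1/15)*(-9))*442 = (485 - 3/5)*442 = (2422/5)*442 = 1070524/5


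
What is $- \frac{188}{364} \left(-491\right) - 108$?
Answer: $\frac{13249}{91} \approx 145.59$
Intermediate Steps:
$- \frac{188}{364} \left(-491\right) - 108 = \left(-188\right) \frac{1}{364} \left(-491\right) - 108 = \left(- \frac{47}{91}\right) \left(-491\right) - 108 = \frac{23077}{91} - 108 = \frac{13249}{91}$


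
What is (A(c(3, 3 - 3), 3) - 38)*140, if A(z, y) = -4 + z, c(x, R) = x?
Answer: -5460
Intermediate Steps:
(A(c(3, 3 - 3), 3) - 38)*140 = ((-4 + 3) - 38)*140 = (-1 - 38)*140 = -39*140 = -5460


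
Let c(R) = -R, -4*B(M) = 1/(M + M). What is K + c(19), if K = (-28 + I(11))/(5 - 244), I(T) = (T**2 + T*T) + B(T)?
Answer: -418439/21032 ≈ -19.895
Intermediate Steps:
B(M) = -1/(8*M) (B(M) = -1/(4*(M + M)) = -1/(2*M)/4 = -1/(8*M))
I(T) = 2*T**2 - 1/(8*T) (I(T) = (T**2 + T*T) - 1/(8*T) = (T**2 + T**2) - 1/(8*T) = 2*T**2 - 1/(8*T))
K = -18831/21032 (K = (-28 + (1/8)*(-1 + 16*11**3)/11)/(5 - 244) = (-28 + (1/8)*(1/11)*(-1 + 16*1331))/(-239) = (-28 + (1/8)*(1/11)*(-1 + 21296))*(-1/239) = (-28 + (1/8)*(1/11)*21295)*(-1/239) = (-28 + 21295/88)*(-1/239) = (18831/88)*(-1/239) = -18831/21032 ≈ -0.89535)
K + c(19) = -18831/21032 - 1*19 = -18831/21032 - 19 = -418439/21032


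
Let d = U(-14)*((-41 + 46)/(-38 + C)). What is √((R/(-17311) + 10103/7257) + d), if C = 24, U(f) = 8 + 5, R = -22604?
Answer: I*√122778224165408322/251251854 ≈ 1.3946*I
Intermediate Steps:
U(f) = 13
d = -65/14 (d = 13*((-41 + 46)/(-38 + 24)) = 13*(5/(-14)) = 13*(5*(-1/14)) = 13*(-5/14) = -65/14 ≈ -4.6429)
√((R/(-17311) + 10103/7257) + d) = √((-22604/(-17311) + 10103/7257) - 65/14) = √((-22604*(-1/17311) + 10103*(1/7257)) - 65/14) = √((22604/17311 + 10103/7257) - 65/14) = √(338930261/125625927 - 65/14) = √(-488665943/251251854) = I*√122778224165408322/251251854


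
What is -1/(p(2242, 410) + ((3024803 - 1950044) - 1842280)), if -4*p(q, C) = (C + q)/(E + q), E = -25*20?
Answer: 134/102847865 ≈ 1.3029e-6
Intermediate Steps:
E = -500
p(q, C) = -(C + q)/(4*(-500 + q))
-1/(p(2242, 410) + ((3024803 - 1950044) - 1842280)) = -1/((-1*410 - 1*2242)/(4*(-500 + 2242)) + ((3024803 - 1950044) - 1842280)) = -1/((1/4)*(-410 - 2242)/1742 + (1074759 - 1842280)) = -1/((1/4)*(1/1742)*(-2652) - 767521) = -1/(-51/134 - 767521) = -1/(-102847865/134) = -1*(-134/102847865) = 134/102847865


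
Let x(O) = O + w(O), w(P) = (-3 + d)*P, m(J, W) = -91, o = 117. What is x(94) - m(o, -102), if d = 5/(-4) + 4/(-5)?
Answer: -2897/10 ≈ -289.70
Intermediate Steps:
d = -41/20 (d = 5*(-1/4) + 4*(-1/5) = -5/4 - 4/5 = -41/20 ≈ -2.0500)
w(P) = -101*P/20 (w(P) = (-3 - 41/20)*P = -101*P/20)
x(O) = -81*O/20 (x(O) = O - 101*O/20 = -81*O/20)
x(94) - m(o, -102) = -81/20*94 - 1*(-91) = -3807/10 + 91 = -2897/10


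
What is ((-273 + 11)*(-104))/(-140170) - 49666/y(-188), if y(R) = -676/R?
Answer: -1248869146/90415 ≈ -13813.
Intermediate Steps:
((-273 + 11)*(-104))/(-140170) - 49666/y(-188) = ((-273 + 11)*(-104))/(-140170) - 49666/((-676/(-188))) = -262*(-104)*(-1/140170) - 49666/((-676*(-1/188))) = 27248*(-1/140170) - 49666/169/47 = -104/535 - 49666*47/169 = -104/535 - 2334302/169 = -1248869146/90415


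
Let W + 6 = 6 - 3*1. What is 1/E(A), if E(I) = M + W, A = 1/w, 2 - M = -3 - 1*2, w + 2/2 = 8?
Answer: ¼ ≈ 0.25000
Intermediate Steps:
w = 7 (w = -1 + 8 = 7)
W = -3 (W = -6 + (6 - 3*1) = -6 + (6 - 3) = -6 + 3 = -3)
M = 7 (M = 2 - (-3 - 1*2) = 2 - (-3 - 2) = 2 - 1*(-5) = 2 + 5 = 7)
A = ⅐ (A = 1/7 = ⅐ ≈ 0.14286)
E(I) = 4 (E(I) = 7 - 3 = 4)
1/E(A) = 1/4 = ¼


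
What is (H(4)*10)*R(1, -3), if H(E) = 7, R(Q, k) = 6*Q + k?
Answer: 210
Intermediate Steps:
R(Q, k) = k + 6*Q
(H(4)*10)*R(1, -3) = (7*10)*(-3 + 6*1) = 70*(-3 + 6) = 70*3 = 210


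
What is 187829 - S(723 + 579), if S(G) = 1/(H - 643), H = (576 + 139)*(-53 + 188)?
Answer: 18009420177/95882 ≈ 1.8783e+5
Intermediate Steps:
H = 96525 (H = 715*135 = 96525)
S(G) = 1/95882 (S(G) = 1/(96525 - 643) = 1/95882)
187829 - S(723 + 579) = 187829 - 1*1/95882 = 187829 - 1/95882 = 18009420177/95882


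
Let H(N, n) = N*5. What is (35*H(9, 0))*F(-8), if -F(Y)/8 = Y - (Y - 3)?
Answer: -37800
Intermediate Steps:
F(Y) = -24 (F(Y) = -8*(Y - (Y - 3)) = -8*(Y - (-3 + Y)) = -8*(Y + (3 - Y)) = -8*3 = -24)
H(N, n) = 5*N
(35*H(9, 0))*F(-8) = (35*(5*9))*(-24) = (35*45)*(-24) = 1575*(-24) = -37800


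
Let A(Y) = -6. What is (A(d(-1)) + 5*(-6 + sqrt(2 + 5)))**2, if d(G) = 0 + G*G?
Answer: 1471 - 360*sqrt(7) ≈ 518.53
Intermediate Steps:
d(G) = G**2 (d(G) = 0 + G**2 = G**2)
(A(d(-1)) + 5*(-6 + sqrt(2 + 5)))**2 = (-6 + 5*(-6 + sqrt(2 + 5)))**2 = (-6 + 5*(-6 + sqrt(7)))**2 = (-6 + (-30 + 5*sqrt(7)))**2 = (-36 + 5*sqrt(7))**2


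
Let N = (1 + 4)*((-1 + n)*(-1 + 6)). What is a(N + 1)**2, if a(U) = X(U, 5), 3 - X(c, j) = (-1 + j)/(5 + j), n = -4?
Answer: 169/25 ≈ 6.7600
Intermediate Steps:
N = -125 (N = (1 + 4)*((-1 - 4)*(-1 + 6)) = 5*(-5*5) = 5*(-25) = -125)
X(c, j) = 3 - (-1 + j)/(5 + j)
a(U) = 13/5 (a(U) = 2*(8 + 5)/(5 + 5) = 2*13/10 = 2*(1/10)*13 = 13/5)
a(N + 1)**2 = (13/5)**2 = 169/25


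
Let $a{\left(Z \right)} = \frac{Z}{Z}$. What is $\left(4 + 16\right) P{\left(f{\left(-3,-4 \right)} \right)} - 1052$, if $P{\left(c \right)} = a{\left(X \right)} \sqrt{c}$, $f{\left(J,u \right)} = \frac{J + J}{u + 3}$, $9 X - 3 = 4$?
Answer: $-1052 + 20 \sqrt{6} \approx -1003.0$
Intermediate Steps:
$X = \frac{7}{9}$ ($X = \frac{1}{3} + \frac{1}{9} \cdot 4 = \frac{1}{3} + \frac{4}{9} = \frac{7}{9} \approx 0.77778$)
$a{\left(Z \right)} = 1$
$f{\left(J,u \right)} = \frac{2 J}{3 + u}$
$P{\left(c \right)} = \sqrt{c}$ ($P{\left(c \right)} = 1 \sqrt{c} = \sqrt{c}$)
$\left(4 + 16\right) P{\left(f{\left(-3,-4 \right)} \right)} - 1052 = \left(4 + 16\right) \sqrt{2 \left(-3\right) \frac{1}{3 - 4}} - 1052 = 20 \sqrt{2 \left(-3\right) \frac{1}{-1}} - 1052 = 20 \sqrt{2 \left(-3\right) \left(-1\right)} - 1052 = 20 \sqrt{6} - 1052 = -1052 + 20 \sqrt{6}$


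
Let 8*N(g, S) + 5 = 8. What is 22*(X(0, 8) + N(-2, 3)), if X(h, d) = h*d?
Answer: 33/4 ≈ 8.2500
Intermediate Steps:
N(g, S) = 3/8 (N(g, S) = -5/8 + (1/8)*8 = -5/8 + 1 = 3/8)
X(h, d) = d*h
22*(X(0, 8) + N(-2, 3)) = 22*(8*0 + 3/8) = 22*(0 + 3/8) = 22*(3/8) = 33/4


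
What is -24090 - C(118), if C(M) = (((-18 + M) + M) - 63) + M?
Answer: -24363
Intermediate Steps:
C(M) = -81 + 3*M (C(M) = ((-18 + 2*M) - 63) + M = (-81 + 2*M) + M = -81 + 3*M)
-24090 - C(118) = -24090 - (-81 + 3*118) = -24090 - (-81 + 354) = -24090 - 1*273 = -24090 - 273 = -24363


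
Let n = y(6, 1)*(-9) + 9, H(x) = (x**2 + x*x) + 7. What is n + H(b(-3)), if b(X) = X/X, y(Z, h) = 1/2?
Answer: 27/2 ≈ 13.500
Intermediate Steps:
y(Z, h) = 1/2
b(X) = 1
H(x) = 7 + 2*x**2 (H(x) = (x**2 + x**2) + 7 = 2*x**2 + 7 = 7 + 2*x**2)
n = 9/2 (n = (1/2)*(-9) + 9 = -9/2 + 9 = 9/2 ≈ 4.5000)
n + H(b(-3)) = 9/2 + (7 + 2*1**2) = 9/2 + (7 + 2*1) = 9/2 + (7 + 2) = 9/2 + 9 = 27/2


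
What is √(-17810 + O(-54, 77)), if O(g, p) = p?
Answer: I*√17733 ≈ 133.17*I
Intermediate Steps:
√(-17810 + O(-54, 77)) = √(-17810 + 77) = √(-17733) = I*√17733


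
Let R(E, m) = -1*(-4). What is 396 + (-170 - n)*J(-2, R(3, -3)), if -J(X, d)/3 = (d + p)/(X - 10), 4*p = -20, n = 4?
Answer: 879/2 ≈ 439.50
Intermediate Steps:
p = -5 (p = (¼)*(-20) = -5)
R(E, m) = 4
J(X, d) = -3*(-5 + d)/(-10 + X) (J(X, d) = -3*(d - 5)/(X - 10) = -3*(-5 + d)/(-10 + X))
396 + (-170 - n)*J(-2, R(3, -3)) = 396 + (-170 - 1*4)*(3*(5 - 1*4)/(-10 - 2)) = 396 + (-170 - 4)*(3*(5 - 4)/(-12)) = 396 - 522*(-1)/12 = 396 - 174*(-¼) = 396 + 87/2 = 879/2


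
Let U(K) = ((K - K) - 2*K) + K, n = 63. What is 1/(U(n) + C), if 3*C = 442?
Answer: 3/253 ≈ 0.011858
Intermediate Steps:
U(K) = -K (U(K) = (0 - 2*K) + K = -2*K + K = -K)
C = 442/3 (C = (1/3)*442 = 442/3 ≈ 147.33)
1/(U(n) + C) = 1/(-1*63 + 442/3) = 1/(-63 + 442/3) = 1/(253/3) = 3/253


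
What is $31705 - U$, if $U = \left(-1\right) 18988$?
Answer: $50693$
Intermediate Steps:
$U = -18988$
$31705 - U = 31705 - -18988 = 31705 + 18988 = 50693$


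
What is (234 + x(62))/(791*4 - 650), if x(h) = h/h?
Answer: 235/2514 ≈ 0.093477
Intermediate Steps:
x(h) = 1
(234 + x(62))/(791*4 - 650) = (234 + 1)/(791*4 - 650) = 235/(3164 - 650) = 235/2514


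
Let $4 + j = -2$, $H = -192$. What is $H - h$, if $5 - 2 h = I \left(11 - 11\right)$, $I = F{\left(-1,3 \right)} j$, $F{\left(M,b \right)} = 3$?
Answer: $- \frac{389}{2} \approx -194.5$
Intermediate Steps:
$j = -6$ ($j = -4 - 2 = -6$)
$I = -18$ ($I = 3 \left(-6\right) = -18$)
$h = \frac{5}{2}$ ($h = \frac{5}{2} - \frac{\left(-18\right) \left(11 - 11\right)}{2} = \frac{5}{2} - \frac{\left(-18\right) 0}{2} = \frac{5}{2} - 0 = \frac{5}{2} + 0 = \frac{5}{2} \approx 2.5$)
$H - h = -192 - \frac{5}{2} = - \frac{389}{2}$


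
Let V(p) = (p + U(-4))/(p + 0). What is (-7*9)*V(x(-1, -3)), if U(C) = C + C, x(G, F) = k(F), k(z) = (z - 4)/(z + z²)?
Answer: -495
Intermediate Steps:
k(z) = (-4 + z)/(z + z²)
x(G, F) = (-4 + F)/(F*(1 + F))
U(C) = 2*C
V(p) = (-8 + p)/p (V(p) = (p + 2*(-4))/(p + 0) = (p - 8)/p = (-8 + p)/p)
(-7*9)*V(x(-1, -3)) = (-7*9)*((-8 + (-4 - 3)/((-3)*(1 - 3)))/(((-4 - 3)/((-3)*(1 - 3))))) = -63*(-8 - ⅓*(-7)/(-2))/((-⅓*(-7)/(-2))) = -63*(-8 - ⅓*(-½)*(-7))/((-⅓*(-½)*(-7))) = -63*(-8 - 7/6)/(-7/6) = -(-54)*(-55)/6 = -63*55/7 = -495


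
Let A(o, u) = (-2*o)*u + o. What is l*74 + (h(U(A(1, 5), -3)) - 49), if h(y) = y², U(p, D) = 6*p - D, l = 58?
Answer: 6844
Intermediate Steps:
A(o, u) = o - 2*o*u (A(o, u) = -2*o*u + o = o - 2*o*u)
U(p, D) = -D + 6*p
l*74 + (h(U(A(1, 5), -3)) - 49) = 58*74 + ((-1*(-3) + 6*(1*(1 - 2*5)))² - 49) = 4292 + ((3 + 6*(1*(1 - 10)))² - 49) = 4292 + ((3 + 6*(1*(-9)))² - 49) = 4292 + ((3 + 6*(-9))² - 49) = 4292 + ((3 - 54)² - 49) = 4292 + ((-51)² - 49) = 4292 + (2601 - 49) = 4292 + 2552 = 6844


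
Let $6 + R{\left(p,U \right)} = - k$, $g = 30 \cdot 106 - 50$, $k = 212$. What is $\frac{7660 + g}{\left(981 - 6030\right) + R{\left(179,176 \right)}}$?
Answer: $- \frac{10790}{5267} \approx -2.0486$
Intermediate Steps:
$g = 3130$ ($g = 3180 - 50 = 3130$)
$R{\left(p,U \right)} = -218$ ($R{\left(p,U \right)} = -6 - 212 = -218$)
$\frac{7660 + g}{\left(981 - 6030\right) + R{\left(179,176 \right)}} = \frac{7660 + 3130}{\left(981 - 6030\right) - 218} = \frac{10790}{-5049 - 218} = \frac{10790}{-5267} = 10790 \left(- \frac{1}{5267}\right) = - \frac{10790}{5267}$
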